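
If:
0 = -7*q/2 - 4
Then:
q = -8/7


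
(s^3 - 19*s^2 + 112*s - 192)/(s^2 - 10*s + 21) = (s^2 - 16*s + 64)/(s - 7)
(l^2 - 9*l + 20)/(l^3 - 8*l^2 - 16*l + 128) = (l - 5)/(l^2 - 4*l - 32)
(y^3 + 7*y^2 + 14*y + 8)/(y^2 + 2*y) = y + 5 + 4/y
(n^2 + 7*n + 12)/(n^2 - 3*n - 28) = (n + 3)/(n - 7)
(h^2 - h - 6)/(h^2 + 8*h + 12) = (h - 3)/(h + 6)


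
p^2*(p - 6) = p^3 - 6*p^2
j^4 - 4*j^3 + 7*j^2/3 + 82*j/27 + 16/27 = (j - 8/3)*(j - 2)*(j + 1/3)^2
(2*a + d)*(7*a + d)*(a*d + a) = 14*a^3*d + 14*a^3 + 9*a^2*d^2 + 9*a^2*d + a*d^3 + a*d^2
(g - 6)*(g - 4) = g^2 - 10*g + 24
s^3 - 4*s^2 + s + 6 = (s - 3)*(s - 2)*(s + 1)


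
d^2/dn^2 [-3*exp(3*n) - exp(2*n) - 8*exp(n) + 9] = (-27*exp(2*n) - 4*exp(n) - 8)*exp(n)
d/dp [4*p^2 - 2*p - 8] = 8*p - 2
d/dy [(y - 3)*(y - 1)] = 2*y - 4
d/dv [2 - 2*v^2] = -4*v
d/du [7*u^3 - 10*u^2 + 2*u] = 21*u^2 - 20*u + 2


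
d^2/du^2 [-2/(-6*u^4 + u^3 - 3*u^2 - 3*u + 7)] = 12*((-12*u^2 + u - 1)*(6*u^4 - u^3 + 3*u^2 + 3*u - 7) + 3*(8*u^3 - u^2 + 2*u + 1)^2)/(6*u^4 - u^3 + 3*u^2 + 3*u - 7)^3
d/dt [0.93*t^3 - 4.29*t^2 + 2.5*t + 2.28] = 2.79*t^2 - 8.58*t + 2.5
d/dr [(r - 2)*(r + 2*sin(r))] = r + (r - 2)*(2*cos(r) + 1) + 2*sin(r)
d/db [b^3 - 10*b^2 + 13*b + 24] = 3*b^2 - 20*b + 13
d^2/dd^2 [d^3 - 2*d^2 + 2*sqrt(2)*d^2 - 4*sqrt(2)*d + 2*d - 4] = 6*d - 4 + 4*sqrt(2)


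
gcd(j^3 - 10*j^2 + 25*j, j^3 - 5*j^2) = j^2 - 5*j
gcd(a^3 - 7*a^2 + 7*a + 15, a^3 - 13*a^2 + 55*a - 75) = a^2 - 8*a + 15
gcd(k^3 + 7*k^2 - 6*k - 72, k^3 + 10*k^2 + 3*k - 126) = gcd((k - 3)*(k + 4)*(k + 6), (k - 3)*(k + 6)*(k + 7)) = k^2 + 3*k - 18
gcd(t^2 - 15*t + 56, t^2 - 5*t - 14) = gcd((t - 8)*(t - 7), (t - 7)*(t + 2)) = t - 7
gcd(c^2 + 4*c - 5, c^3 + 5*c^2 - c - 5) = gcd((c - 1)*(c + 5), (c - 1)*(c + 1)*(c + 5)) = c^2 + 4*c - 5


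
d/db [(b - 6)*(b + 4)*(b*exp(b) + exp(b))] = (b^3 + 2*b^2 - 28*b - 50)*exp(b)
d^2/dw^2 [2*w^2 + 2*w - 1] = 4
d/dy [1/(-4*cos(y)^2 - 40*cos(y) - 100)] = -sin(y)/(2*(cos(y) + 5)^3)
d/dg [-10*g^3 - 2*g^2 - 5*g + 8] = -30*g^2 - 4*g - 5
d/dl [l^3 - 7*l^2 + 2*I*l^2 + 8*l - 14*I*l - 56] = 3*l^2 + l*(-14 + 4*I) + 8 - 14*I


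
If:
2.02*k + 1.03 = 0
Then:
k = -0.51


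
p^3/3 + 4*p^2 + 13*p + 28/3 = (p/3 + 1/3)*(p + 4)*(p + 7)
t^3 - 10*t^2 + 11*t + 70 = (t - 7)*(t - 5)*(t + 2)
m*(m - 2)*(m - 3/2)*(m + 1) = m^4 - 5*m^3/2 - m^2/2 + 3*m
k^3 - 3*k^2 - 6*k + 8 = (k - 4)*(k - 1)*(k + 2)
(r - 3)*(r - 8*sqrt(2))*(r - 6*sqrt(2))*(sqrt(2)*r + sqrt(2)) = sqrt(2)*r^4 - 28*r^3 - 2*sqrt(2)*r^3 + 56*r^2 + 93*sqrt(2)*r^2 - 192*sqrt(2)*r + 84*r - 288*sqrt(2)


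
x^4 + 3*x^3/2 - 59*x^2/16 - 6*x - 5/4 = (x - 2)*(x + 1/4)*(x + 5/4)*(x + 2)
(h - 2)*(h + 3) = h^2 + h - 6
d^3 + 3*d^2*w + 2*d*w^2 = d*(d + w)*(d + 2*w)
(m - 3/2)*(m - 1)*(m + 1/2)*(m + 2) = m^4 - 15*m^2/4 + 5*m/4 + 3/2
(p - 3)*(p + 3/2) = p^2 - 3*p/2 - 9/2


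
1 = 1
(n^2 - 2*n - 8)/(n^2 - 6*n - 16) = (n - 4)/(n - 8)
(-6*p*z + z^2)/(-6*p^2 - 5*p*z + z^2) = z/(p + z)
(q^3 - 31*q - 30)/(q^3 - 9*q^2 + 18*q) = (q^2 + 6*q + 5)/(q*(q - 3))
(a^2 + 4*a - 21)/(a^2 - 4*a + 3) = (a + 7)/(a - 1)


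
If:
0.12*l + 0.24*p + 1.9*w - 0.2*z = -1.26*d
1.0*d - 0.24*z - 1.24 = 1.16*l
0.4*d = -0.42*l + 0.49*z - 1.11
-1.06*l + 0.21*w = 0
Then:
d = 0.757013574660633*z - 0.867420814479638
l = 0.445701357466063*z - 1.81674208144796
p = 78.0599206349206 - 21.1742063492064*z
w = 2.24973066149537*z - 9.17022193492782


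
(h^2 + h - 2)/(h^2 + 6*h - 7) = (h + 2)/(h + 7)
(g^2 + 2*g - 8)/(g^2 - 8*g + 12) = (g + 4)/(g - 6)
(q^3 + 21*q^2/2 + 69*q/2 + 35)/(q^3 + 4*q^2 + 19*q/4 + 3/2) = 2*(2*q^2 + 17*q + 35)/(4*q^2 + 8*q + 3)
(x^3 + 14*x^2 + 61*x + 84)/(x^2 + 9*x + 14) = (x^2 + 7*x + 12)/(x + 2)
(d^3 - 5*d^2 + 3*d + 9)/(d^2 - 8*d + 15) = (d^2 - 2*d - 3)/(d - 5)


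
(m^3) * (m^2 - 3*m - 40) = m^5 - 3*m^4 - 40*m^3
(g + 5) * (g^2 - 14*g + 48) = g^3 - 9*g^2 - 22*g + 240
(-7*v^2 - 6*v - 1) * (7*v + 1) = -49*v^3 - 49*v^2 - 13*v - 1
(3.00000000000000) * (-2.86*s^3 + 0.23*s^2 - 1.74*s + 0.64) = -8.58*s^3 + 0.69*s^2 - 5.22*s + 1.92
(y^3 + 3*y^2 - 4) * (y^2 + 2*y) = y^5 + 5*y^4 + 6*y^3 - 4*y^2 - 8*y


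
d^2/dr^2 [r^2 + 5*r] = 2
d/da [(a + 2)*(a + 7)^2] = (a + 7)*(3*a + 11)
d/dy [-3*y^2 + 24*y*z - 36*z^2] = -6*y + 24*z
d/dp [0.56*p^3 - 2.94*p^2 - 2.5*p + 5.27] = 1.68*p^2 - 5.88*p - 2.5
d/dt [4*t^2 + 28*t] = 8*t + 28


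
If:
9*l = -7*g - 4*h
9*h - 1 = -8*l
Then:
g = -7*l/9 - 4/63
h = 1/9 - 8*l/9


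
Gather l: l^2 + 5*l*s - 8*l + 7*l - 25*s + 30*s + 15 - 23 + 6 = l^2 + l*(5*s - 1) + 5*s - 2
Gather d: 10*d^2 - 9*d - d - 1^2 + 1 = 10*d^2 - 10*d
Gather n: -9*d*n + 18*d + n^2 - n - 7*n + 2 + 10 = 18*d + n^2 + n*(-9*d - 8) + 12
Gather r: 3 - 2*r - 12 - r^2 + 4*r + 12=-r^2 + 2*r + 3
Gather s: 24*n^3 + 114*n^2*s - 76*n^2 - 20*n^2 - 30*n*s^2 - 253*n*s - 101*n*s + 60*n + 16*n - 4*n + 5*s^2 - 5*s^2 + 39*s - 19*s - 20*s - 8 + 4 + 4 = 24*n^3 - 96*n^2 - 30*n*s^2 + 72*n + s*(114*n^2 - 354*n)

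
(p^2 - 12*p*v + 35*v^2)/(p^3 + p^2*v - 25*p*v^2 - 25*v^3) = (p - 7*v)/(p^2 + 6*p*v + 5*v^2)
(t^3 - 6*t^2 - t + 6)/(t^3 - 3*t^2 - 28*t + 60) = (t^2 - 1)/(t^2 + 3*t - 10)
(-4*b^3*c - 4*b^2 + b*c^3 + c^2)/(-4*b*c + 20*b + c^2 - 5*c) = (4*b^3*c + 4*b^2 - b*c^3 - c^2)/(4*b*c - 20*b - c^2 + 5*c)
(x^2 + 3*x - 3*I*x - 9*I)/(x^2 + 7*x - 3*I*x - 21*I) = (x + 3)/(x + 7)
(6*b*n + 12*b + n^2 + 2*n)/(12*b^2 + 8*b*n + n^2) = (n + 2)/(2*b + n)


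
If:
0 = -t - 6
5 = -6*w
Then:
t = -6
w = -5/6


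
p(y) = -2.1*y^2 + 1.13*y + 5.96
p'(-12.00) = 51.53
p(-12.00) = -310.00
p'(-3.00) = 13.73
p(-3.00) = -16.33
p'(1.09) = -3.45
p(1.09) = 4.70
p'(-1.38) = 6.93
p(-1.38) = 0.40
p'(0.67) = -1.68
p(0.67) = 5.77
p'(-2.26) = 10.62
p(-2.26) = -7.32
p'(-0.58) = 3.57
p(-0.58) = 4.60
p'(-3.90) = 17.51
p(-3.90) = -30.39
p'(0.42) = -0.63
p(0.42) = 6.06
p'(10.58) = -43.31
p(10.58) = -217.15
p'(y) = 1.13 - 4.2*y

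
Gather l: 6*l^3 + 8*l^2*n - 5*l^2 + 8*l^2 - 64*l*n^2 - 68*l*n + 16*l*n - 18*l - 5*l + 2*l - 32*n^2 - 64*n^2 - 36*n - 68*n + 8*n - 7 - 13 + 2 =6*l^3 + l^2*(8*n + 3) + l*(-64*n^2 - 52*n - 21) - 96*n^2 - 96*n - 18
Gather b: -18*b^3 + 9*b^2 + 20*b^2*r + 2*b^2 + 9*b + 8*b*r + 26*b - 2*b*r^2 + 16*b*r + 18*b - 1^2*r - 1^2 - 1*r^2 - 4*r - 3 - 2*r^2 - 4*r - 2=-18*b^3 + b^2*(20*r + 11) + b*(-2*r^2 + 24*r + 53) - 3*r^2 - 9*r - 6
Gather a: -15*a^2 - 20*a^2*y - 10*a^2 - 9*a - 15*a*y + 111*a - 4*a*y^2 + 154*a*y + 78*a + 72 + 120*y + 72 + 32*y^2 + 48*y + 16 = a^2*(-20*y - 25) + a*(-4*y^2 + 139*y + 180) + 32*y^2 + 168*y + 160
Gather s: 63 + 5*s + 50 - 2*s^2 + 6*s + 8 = -2*s^2 + 11*s + 121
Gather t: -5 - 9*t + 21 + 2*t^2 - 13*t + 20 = 2*t^2 - 22*t + 36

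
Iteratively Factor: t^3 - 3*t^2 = (t - 3)*(t^2) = t*(t - 3)*(t)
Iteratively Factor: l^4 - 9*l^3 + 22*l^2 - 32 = (l - 4)*(l^3 - 5*l^2 + 2*l + 8) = (l - 4)*(l - 2)*(l^2 - 3*l - 4) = (l - 4)*(l - 2)*(l + 1)*(l - 4)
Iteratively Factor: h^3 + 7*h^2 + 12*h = (h + 3)*(h^2 + 4*h) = h*(h + 3)*(h + 4)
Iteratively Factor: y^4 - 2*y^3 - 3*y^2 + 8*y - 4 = (y + 2)*(y^3 - 4*y^2 + 5*y - 2) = (y - 1)*(y + 2)*(y^2 - 3*y + 2) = (y - 1)^2*(y + 2)*(y - 2)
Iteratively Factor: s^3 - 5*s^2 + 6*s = (s)*(s^2 - 5*s + 6) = s*(s - 2)*(s - 3)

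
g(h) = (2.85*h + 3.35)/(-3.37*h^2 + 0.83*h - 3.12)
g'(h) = (2.85*h + 3.35)*(6.74*h - 0.83)/(-3.37*h^2 + 0.83*h - 3.12)^2 + 2.85/(-3.37*h^2 + 0.83*h - 3.12) = (9.6045*h^2 + 22.579*h - 11.6725)/(11.3569*h^4 - 5.5942*h^3 + 21.7177*h^2 - 5.1792*h + 9.7344)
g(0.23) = -1.29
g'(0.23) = -0.62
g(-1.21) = 0.01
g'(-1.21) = -0.30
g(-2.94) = 0.14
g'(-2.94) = 0.00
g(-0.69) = -0.26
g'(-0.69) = -0.81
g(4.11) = -0.27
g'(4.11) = 0.08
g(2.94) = -0.39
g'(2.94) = 0.16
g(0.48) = -1.35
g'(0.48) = 0.11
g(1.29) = -0.92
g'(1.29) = 0.57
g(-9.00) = 0.08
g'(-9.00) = 0.01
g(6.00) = -0.17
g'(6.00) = 0.03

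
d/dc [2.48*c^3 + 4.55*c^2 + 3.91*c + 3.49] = 7.44*c^2 + 9.1*c + 3.91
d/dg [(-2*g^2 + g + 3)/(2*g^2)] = (-g - 6)/(2*g^3)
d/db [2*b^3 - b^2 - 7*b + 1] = 6*b^2 - 2*b - 7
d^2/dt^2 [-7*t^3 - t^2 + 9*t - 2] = -42*t - 2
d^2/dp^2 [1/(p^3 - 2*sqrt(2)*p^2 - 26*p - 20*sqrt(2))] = 2*((-3*p + 2*sqrt(2))*(-p^3 + 2*sqrt(2)*p^2 + 26*p + 20*sqrt(2)) - (-3*p^2 + 4*sqrt(2)*p + 26)^2)/(-p^3 + 2*sqrt(2)*p^2 + 26*p + 20*sqrt(2))^3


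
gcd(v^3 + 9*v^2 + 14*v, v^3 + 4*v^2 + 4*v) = v^2 + 2*v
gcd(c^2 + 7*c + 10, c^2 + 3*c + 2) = c + 2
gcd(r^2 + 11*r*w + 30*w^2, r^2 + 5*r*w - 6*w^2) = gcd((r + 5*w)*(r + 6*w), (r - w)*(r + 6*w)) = r + 6*w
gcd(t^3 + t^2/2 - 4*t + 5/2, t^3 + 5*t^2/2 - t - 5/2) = t^2 + 3*t/2 - 5/2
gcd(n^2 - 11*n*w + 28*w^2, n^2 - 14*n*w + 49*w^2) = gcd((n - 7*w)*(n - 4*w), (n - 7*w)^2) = -n + 7*w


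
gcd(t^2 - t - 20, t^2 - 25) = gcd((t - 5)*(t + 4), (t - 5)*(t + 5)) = t - 5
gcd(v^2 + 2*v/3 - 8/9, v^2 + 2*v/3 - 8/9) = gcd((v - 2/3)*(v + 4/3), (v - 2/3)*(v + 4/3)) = v^2 + 2*v/3 - 8/9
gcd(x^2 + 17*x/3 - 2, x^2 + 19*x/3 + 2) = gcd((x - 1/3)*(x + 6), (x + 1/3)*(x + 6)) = x + 6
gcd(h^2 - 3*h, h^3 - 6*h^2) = h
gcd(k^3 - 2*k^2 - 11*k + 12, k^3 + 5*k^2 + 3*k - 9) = k^2 + 2*k - 3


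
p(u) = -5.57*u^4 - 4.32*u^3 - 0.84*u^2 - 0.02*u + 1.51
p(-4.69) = -2266.14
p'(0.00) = -0.02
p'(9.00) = -17307.02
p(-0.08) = 1.51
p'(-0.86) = 6.01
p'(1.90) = -202.82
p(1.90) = -103.78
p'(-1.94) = 117.14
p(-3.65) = -788.15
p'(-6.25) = 4943.68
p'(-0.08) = 0.04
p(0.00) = 1.51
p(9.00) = -39760.76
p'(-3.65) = 916.86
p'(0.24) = -1.48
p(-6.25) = -7475.64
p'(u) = -22.28*u^3 - 12.96*u^2 - 1.68*u - 0.02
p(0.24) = 1.38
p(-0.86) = 0.61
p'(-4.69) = 2021.23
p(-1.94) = -48.97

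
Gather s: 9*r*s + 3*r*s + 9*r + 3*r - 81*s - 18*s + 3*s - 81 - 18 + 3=12*r + s*(12*r - 96) - 96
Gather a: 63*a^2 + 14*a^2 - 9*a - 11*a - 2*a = 77*a^2 - 22*a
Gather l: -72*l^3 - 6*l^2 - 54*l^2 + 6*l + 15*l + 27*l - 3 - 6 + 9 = -72*l^3 - 60*l^2 + 48*l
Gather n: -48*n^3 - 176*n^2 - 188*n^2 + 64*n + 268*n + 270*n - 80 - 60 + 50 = -48*n^3 - 364*n^2 + 602*n - 90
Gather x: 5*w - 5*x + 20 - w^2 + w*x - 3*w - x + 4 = -w^2 + 2*w + x*(w - 6) + 24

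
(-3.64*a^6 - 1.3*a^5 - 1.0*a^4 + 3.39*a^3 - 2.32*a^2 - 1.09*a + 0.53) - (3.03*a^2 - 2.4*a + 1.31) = -3.64*a^6 - 1.3*a^5 - 1.0*a^4 + 3.39*a^3 - 5.35*a^2 + 1.31*a - 0.78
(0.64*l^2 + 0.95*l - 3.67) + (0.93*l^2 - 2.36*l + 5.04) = 1.57*l^2 - 1.41*l + 1.37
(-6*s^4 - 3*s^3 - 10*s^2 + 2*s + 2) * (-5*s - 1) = 30*s^5 + 21*s^4 + 53*s^3 - 12*s - 2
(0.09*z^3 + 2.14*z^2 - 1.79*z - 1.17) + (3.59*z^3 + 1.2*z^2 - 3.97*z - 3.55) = 3.68*z^3 + 3.34*z^2 - 5.76*z - 4.72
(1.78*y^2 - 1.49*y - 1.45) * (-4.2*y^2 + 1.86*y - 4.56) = -7.476*y^4 + 9.5688*y^3 - 4.7982*y^2 + 4.0974*y + 6.612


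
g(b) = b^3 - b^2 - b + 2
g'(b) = 3*b^2 - 2*b - 1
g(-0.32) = 2.18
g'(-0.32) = -0.05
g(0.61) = 1.24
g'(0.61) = -1.10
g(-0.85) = 1.51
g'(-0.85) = 2.87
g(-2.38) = -14.77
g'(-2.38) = 20.75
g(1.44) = 1.47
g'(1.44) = 2.34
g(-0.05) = 2.05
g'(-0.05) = -0.89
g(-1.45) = -1.70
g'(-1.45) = 8.21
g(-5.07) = -148.96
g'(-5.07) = 86.25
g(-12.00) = -1858.00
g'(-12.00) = 455.00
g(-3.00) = -31.00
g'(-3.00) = 32.00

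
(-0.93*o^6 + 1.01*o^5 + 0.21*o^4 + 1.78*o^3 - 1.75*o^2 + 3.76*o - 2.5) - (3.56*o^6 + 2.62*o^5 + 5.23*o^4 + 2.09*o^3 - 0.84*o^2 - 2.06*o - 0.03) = -4.49*o^6 - 1.61*o^5 - 5.02*o^4 - 0.31*o^3 - 0.91*o^2 + 5.82*o - 2.47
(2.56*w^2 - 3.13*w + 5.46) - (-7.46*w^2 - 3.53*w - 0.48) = 10.02*w^2 + 0.4*w + 5.94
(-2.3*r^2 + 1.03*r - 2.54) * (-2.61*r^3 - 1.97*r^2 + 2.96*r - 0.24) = 6.003*r^5 + 1.8427*r^4 - 2.2077*r^3 + 8.6046*r^2 - 7.7656*r + 0.6096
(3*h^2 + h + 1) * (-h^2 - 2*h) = -3*h^4 - 7*h^3 - 3*h^2 - 2*h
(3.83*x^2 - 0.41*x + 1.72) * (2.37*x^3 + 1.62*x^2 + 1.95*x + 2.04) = 9.0771*x^5 + 5.2329*x^4 + 10.8807*x^3 + 9.8001*x^2 + 2.5176*x + 3.5088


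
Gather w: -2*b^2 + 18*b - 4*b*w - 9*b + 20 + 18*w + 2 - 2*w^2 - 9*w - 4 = -2*b^2 + 9*b - 2*w^2 + w*(9 - 4*b) + 18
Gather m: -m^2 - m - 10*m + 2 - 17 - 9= -m^2 - 11*m - 24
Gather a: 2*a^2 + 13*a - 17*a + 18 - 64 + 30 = 2*a^2 - 4*a - 16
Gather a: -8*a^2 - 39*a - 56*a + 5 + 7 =-8*a^2 - 95*a + 12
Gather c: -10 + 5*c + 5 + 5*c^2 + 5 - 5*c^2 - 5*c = 0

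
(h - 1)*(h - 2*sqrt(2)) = h^2 - 2*sqrt(2)*h - h + 2*sqrt(2)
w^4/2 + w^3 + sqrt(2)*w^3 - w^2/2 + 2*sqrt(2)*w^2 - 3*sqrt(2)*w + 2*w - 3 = (w/2 + sqrt(2)/2)*(w - 1)*(w + 3)*(w + sqrt(2))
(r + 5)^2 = r^2 + 10*r + 25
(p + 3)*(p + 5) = p^2 + 8*p + 15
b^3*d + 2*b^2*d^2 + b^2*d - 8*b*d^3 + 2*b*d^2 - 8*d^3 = (b - 2*d)*(b + 4*d)*(b*d + d)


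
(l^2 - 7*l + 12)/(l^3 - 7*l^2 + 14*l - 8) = (l - 3)/(l^2 - 3*l + 2)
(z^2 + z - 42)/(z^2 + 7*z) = (z - 6)/z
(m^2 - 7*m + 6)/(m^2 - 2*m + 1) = (m - 6)/(m - 1)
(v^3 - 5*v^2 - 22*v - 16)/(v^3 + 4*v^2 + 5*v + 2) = (v - 8)/(v + 1)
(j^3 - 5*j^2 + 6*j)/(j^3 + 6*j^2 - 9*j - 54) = j*(j - 2)/(j^2 + 9*j + 18)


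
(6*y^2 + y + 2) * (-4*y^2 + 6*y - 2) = -24*y^4 + 32*y^3 - 14*y^2 + 10*y - 4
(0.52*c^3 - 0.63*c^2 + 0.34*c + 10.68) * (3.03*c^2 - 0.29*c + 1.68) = 1.5756*c^5 - 2.0597*c^4 + 2.0865*c^3 + 31.2034*c^2 - 2.526*c + 17.9424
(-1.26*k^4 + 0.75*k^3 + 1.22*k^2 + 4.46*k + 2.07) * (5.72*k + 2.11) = -7.2072*k^5 + 1.6314*k^4 + 8.5609*k^3 + 28.0854*k^2 + 21.251*k + 4.3677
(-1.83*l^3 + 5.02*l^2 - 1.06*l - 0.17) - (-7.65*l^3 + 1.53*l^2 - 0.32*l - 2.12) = 5.82*l^3 + 3.49*l^2 - 0.74*l + 1.95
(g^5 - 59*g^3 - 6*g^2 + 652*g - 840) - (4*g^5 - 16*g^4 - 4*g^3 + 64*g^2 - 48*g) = -3*g^5 + 16*g^4 - 55*g^3 - 70*g^2 + 700*g - 840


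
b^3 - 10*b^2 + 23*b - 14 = (b - 7)*(b - 2)*(b - 1)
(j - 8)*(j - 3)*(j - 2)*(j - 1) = j^4 - 14*j^3 + 59*j^2 - 94*j + 48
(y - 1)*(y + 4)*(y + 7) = y^3 + 10*y^2 + 17*y - 28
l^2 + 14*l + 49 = (l + 7)^2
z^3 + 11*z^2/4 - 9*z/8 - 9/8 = (z - 3/4)*(z + 1/2)*(z + 3)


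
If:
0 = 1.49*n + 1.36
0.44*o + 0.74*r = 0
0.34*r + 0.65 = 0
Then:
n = -0.91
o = 3.22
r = -1.91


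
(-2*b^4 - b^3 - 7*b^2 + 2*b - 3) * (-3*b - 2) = 6*b^5 + 7*b^4 + 23*b^3 + 8*b^2 + 5*b + 6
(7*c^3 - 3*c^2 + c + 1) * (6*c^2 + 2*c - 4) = 42*c^5 - 4*c^4 - 28*c^3 + 20*c^2 - 2*c - 4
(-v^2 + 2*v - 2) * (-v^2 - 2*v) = v^4 - 2*v^2 + 4*v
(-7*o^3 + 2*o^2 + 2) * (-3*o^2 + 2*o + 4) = 21*o^5 - 20*o^4 - 24*o^3 + 2*o^2 + 4*o + 8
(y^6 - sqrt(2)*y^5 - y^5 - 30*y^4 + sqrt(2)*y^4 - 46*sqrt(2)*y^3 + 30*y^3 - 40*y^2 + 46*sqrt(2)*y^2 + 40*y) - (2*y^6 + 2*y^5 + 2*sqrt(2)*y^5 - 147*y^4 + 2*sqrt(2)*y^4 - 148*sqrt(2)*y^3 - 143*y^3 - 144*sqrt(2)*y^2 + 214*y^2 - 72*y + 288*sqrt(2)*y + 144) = -y^6 - 3*sqrt(2)*y^5 - 3*y^5 - sqrt(2)*y^4 + 117*y^4 + 102*sqrt(2)*y^3 + 173*y^3 - 254*y^2 + 190*sqrt(2)*y^2 - 288*sqrt(2)*y + 112*y - 144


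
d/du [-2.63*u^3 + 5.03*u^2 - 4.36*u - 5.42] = -7.89*u^2 + 10.06*u - 4.36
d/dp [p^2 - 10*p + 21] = 2*p - 10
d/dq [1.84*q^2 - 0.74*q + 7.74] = 3.68*q - 0.74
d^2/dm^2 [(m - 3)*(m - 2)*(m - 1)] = 6*m - 12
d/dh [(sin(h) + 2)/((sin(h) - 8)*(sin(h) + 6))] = (-4*sin(h) + cos(h)^2 - 45)*cos(h)/((sin(h) - 8)^2*(sin(h) + 6)^2)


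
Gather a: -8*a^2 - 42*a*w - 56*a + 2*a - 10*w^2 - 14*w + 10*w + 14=-8*a^2 + a*(-42*w - 54) - 10*w^2 - 4*w + 14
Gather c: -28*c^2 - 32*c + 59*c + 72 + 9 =-28*c^2 + 27*c + 81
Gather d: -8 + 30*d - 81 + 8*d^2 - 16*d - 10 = 8*d^2 + 14*d - 99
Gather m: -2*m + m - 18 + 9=-m - 9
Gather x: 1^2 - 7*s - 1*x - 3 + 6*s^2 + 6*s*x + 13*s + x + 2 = 6*s^2 + 6*s*x + 6*s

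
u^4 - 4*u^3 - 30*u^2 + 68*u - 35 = (u - 7)*(u - 1)^2*(u + 5)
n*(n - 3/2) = n^2 - 3*n/2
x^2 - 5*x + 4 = (x - 4)*(x - 1)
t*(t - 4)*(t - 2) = t^3 - 6*t^2 + 8*t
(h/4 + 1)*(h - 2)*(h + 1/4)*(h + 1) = h^4/4 + 13*h^3/16 - 21*h^2/16 - 19*h/8 - 1/2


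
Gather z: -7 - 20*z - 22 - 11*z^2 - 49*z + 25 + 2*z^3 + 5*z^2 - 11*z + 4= 2*z^3 - 6*z^2 - 80*z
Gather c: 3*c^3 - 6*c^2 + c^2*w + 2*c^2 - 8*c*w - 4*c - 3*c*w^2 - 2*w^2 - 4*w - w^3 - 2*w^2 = 3*c^3 + c^2*(w - 4) + c*(-3*w^2 - 8*w - 4) - w^3 - 4*w^2 - 4*w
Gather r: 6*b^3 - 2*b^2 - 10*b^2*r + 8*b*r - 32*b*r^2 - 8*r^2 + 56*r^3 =6*b^3 - 2*b^2 + 56*r^3 + r^2*(-32*b - 8) + r*(-10*b^2 + 8*b)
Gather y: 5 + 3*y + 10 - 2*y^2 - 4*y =-2*y^2 - y + 15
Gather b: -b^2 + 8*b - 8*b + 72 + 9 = 81 - b^2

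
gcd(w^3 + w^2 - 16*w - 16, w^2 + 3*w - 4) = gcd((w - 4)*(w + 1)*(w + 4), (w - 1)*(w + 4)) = w + 4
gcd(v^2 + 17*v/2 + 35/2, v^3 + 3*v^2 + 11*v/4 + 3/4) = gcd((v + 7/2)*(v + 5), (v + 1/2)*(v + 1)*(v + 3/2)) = 1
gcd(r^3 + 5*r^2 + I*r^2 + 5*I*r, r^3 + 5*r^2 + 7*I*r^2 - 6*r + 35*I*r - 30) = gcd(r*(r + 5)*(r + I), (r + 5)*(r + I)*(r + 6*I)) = r^2 + r*(5 + I) + 5*I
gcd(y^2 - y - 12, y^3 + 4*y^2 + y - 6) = y + 3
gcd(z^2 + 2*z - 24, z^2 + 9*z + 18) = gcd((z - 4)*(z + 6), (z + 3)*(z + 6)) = z + 6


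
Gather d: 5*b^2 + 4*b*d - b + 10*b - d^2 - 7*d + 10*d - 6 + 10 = 5*b^2 + 9*b - d^2 + d*(4*b + 3) + 4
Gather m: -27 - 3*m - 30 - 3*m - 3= -6*m - 60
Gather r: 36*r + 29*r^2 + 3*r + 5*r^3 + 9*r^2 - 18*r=5*r^3 + 38*r^2 + 21*r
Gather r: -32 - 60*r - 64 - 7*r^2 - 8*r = -7*r^2 - 68*r - 96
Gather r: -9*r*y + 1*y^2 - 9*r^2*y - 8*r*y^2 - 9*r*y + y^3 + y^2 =-9*r^2*y + r*(-8*y^2 - 18*y) + y^3 + 2*y^2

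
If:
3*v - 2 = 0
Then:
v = 2/3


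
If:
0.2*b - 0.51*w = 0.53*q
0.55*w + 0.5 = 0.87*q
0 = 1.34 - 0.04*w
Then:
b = 143.07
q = 21.75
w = 33.50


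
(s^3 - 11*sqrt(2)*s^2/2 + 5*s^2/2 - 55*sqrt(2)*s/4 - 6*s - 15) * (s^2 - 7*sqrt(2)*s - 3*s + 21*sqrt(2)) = s^5 - 25*sqrt(2)*s^4/2 - s^4/2 + 25*sqrt(2)*s^3/4 + 127*s^3/2 - 71*s^2/2 + 543*sqrt(2)*s^2/4 - 1065*s/2 - 21*sqrt(2)*s - 315*sqrt(2)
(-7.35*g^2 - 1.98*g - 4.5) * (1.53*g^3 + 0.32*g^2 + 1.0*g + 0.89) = -11.2455*g^5 - 5.3814*g^4 - 14.8686*g^3 - 9.9615*g^2 - 6.2622*g - 4.005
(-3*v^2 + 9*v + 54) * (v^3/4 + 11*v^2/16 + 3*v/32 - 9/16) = -3*v^5/4 + 3*v^4/16 + 621*v^3/32 + 1269*v^2/32 - 243/8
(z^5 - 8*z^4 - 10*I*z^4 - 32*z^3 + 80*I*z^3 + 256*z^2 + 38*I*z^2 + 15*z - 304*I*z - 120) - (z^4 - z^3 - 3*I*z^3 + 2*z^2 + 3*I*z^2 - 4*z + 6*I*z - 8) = z^5 - 9*z^4 - 10*I*z^4 - 31*z^3 + 83*I*z^3 + 254*z^2 + 35*I*z^2 + 19*z - 310*I*z - 112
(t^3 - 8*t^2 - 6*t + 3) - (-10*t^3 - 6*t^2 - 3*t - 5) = 11*t^3 - 2*t^2 - 3*t + 8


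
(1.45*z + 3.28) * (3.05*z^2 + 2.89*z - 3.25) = 4.4225*z^3 + 14.1945*z^2 + 4.7667*z - 10.66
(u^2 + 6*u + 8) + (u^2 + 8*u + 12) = 2*u^2 + 14*u + 20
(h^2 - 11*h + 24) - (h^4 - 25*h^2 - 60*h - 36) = -h^4 + 26*h^2 + 49*h + 60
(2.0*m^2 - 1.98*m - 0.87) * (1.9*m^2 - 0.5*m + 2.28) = 3.8*m^4 - 4.762*m^3 + 3.897*m^2 - 4.0794*m - 1.9836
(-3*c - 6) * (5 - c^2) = 3*c^3 + 6*c^2 - 15*c - 30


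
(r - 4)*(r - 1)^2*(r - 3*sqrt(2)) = r^4 - 6*r^3 - 3*sqrt(2)*r^3 + 9*r^2 + 18*sqrt(2)*r^2 - 27*sqrt(2)*r - 4*r + 12*sqrt(2)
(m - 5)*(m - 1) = m^2 - 6*m + 5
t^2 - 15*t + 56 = (t - 8)*(t - 7)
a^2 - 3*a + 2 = (a - 2)*(a - 1)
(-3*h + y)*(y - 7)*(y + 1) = -3*h*y^2 + 18*h*y + 21*h + y^3 - 6*y^2 - 7*y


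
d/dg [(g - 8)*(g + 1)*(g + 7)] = 3*g^2 - 57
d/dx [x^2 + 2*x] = 2*x + 2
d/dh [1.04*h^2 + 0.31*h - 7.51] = 2.08*h + 0.31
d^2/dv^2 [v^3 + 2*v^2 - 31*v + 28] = 6*v + 4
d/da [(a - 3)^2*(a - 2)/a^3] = 2*(4*a^2 - 21*a + 27)/a^4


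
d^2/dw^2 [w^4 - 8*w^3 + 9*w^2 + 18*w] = 12*w^2 - 48*w + 18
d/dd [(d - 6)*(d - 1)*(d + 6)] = 3*d^2 - 2*d - 36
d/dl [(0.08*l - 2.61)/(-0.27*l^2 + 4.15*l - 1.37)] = (0.0216*l^2 - 1.4094*l + 10.7219)/(0.0729*l^4 - 2.241*l^3 + 17.9623*l^2 - 11.371*l + 1.8769)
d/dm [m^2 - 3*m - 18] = 2*m - 3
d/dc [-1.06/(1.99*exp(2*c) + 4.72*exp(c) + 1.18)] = (4.2188*exp(c) + 5.0032)*exp(c)/(1.99*exp(2*c) + 4.72*exp(c) + 1.18)^2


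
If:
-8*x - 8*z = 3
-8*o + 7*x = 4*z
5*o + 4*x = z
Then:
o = 27/760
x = -21/190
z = -201/760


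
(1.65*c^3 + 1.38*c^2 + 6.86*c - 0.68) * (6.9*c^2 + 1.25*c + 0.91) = 11.385*c^5 + 11.5845*c^4 + 50.5605*c^3 + 5.1388*c^2 + 5.3926*c - 0.6188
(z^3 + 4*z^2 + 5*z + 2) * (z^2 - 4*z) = z^5 - 11*z^3 - 18*z^2 - 8*z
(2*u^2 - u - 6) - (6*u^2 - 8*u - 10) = -4*u^2 + 7*u + 4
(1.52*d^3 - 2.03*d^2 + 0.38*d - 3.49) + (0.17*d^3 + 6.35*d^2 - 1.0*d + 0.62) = 1.69*d^3 + 4.32*d^2 - 0.62*d - 2.87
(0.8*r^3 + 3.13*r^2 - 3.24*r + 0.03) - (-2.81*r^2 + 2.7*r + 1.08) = 0.8*r^3 + 5.94*r^2 - 5.94*r - 1.05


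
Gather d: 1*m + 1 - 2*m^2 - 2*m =-2*m^2 - m + 1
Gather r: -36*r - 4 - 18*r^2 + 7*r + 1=-18*r^2 - 29*r - 3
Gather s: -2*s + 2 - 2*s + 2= 4 - 4*s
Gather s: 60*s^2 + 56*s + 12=60*s^2 + 56*s + 12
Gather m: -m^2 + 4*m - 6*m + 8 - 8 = -m^2 - 2*m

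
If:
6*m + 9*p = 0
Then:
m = -3*p/2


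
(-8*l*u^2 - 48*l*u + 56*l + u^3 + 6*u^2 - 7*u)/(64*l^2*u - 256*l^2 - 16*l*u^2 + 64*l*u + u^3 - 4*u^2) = (u^2 + 6*u - 7)/(-8*l*u + 32*l + u^2 - 4*u)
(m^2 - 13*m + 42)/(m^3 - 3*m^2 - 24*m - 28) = (m - 6)/(m^2 + 4*m + 4)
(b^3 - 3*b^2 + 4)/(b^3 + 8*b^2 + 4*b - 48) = (b^2 - b - 2)/(b^2 + 10*b + 24)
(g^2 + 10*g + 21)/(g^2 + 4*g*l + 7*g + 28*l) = (g + 3)/(g + 4*l)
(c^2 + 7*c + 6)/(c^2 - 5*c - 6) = (c + 6)/(c - 6)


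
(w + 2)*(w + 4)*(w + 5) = w^3 + 11*w^2 + 38*w + 40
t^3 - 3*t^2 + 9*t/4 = t*(t - 3/2)^2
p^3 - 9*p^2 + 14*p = p*(p - 7)*(p - 2)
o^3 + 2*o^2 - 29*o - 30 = (o - 5)*(o + 1)*(o + 6)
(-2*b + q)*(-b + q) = 2*b^2 - 3*b*q + q^2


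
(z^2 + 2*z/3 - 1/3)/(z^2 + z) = (z - 1/3)/z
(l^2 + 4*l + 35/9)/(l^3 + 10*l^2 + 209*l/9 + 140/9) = (3*l + 7)/(3*l^2 + 25*l + 28)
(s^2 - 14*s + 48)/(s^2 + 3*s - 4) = (s^2 - 14*s + 48)/(s^2 + 3*s - 4)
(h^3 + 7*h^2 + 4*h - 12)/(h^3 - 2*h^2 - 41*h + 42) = (h + 2)/(h - 7)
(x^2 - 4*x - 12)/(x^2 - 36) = (x + 2)/(x + 6)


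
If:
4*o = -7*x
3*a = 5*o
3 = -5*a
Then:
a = -3/5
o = -9/25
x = 36/175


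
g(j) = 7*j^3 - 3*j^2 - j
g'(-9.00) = 1754.00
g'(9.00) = 1646.00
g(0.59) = -0.20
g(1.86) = 32.81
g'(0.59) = 2.77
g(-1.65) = -37.96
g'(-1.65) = 66.07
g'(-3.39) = 260.67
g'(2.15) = 83.17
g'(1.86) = 60.49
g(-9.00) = -5337.00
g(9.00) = 4851.00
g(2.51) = 89.28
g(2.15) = 53.55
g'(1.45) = 34.45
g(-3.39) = -303.79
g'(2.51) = 116.24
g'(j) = 21*j^2 - 6*j - 1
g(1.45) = 13.58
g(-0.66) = -2.66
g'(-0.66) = 12.11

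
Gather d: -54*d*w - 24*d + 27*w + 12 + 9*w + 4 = d*(-54*w - 24) + 36*w + 16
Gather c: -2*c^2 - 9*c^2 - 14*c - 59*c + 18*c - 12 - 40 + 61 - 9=-11*c^2 - 55*c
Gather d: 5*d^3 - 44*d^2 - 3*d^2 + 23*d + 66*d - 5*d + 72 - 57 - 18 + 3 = 5*d^3 - 47*d^2 + 84*d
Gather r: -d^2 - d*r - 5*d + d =-d^2 - d*r - 4*d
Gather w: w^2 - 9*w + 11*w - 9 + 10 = w^2 + 2*w + 1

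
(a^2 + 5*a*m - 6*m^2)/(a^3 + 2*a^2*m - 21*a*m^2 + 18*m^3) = 1/(a - 3*m)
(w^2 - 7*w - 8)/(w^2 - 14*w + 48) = (w + 1)/(w - 6)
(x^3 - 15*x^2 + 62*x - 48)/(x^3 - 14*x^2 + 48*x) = (x - 1)/x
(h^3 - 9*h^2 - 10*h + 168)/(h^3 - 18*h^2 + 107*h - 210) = (h + 4)/(h - 5)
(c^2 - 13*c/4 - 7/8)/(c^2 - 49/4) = (4*c + 1)/(2*(2*c + 7))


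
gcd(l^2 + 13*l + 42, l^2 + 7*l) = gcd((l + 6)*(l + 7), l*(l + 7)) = l + 7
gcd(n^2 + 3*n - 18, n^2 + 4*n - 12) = n + 6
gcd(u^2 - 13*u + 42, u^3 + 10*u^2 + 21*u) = 1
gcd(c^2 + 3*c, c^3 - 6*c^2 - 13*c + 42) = c + 3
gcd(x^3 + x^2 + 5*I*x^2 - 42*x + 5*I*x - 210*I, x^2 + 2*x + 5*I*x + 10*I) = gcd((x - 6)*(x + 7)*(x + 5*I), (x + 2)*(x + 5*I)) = x + 5*I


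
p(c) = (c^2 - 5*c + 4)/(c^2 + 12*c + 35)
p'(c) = (-2*c - 12)*(c^2 - 5*c + 4)/(c^2 + 12*c + 35)^2 + (2*c - 5)/(c^2 + 12*c + 35) = (17*c^2 + 62*c - 223)/(c^4 + 24*c^3 + 214*c^2 + 840*c + 1225)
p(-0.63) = 0.27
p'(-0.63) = -0.33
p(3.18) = -0.02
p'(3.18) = 0.02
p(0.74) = 0.02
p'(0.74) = -0.09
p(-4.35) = 25.93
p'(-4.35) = -57.64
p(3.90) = -0.00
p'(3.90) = 0.03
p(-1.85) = 1.03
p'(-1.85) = -1.06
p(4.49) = 0.02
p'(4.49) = 0.03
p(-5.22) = -146.45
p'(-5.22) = -543.96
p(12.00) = 0.27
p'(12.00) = 0.03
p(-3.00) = 3.50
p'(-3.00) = -4.00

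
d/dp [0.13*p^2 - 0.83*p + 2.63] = 0.26*p - 0.83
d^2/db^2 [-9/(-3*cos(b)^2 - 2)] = 54*(6*sin(b)^4 + sin(b)^2 - 5)/(3*sin(b)^2 - 5)^3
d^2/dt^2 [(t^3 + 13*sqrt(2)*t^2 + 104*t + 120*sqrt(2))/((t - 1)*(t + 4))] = 2*(-39*sqrt(2)*t^3 + 117*t^3 - 36*t^2 + 516*sqrt(2)*t^2 + 1296*t + 1080*sqrt(2)*t + 1248 + 1768*sqrt(2))/(t^6 + 9*t^5 + 15*t^4 - 45*t^3 - 60*t^2 + 144*t - 64)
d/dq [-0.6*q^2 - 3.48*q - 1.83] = -1.2*q - 3.48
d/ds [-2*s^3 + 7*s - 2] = 7 - 6*s^2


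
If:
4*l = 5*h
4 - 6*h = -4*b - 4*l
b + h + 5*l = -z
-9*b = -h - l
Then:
No Solution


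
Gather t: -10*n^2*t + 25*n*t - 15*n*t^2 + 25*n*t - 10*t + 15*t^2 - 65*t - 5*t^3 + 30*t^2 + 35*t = -5*t^3 + t^2*(45 - 15*n) + t*(-10*n^2 + 50*n - 40)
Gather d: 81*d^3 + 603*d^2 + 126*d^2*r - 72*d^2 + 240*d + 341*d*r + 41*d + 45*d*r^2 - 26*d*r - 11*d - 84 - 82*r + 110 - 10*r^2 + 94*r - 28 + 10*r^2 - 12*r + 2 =81*d^3 + d^2*(126*r + 531) + d*(45*r^2 + 315*r + 270)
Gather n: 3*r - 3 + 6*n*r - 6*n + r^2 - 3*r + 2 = n*(6*r - 6) + r^2 - 1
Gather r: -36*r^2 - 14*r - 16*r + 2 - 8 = -36*r^2 - 30*r - 6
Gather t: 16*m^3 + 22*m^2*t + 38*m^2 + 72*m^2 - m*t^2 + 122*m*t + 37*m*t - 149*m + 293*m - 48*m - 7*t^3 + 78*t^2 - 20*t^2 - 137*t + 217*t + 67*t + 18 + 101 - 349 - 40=16*m^3 + 110*m^2 + 96*m - 7*t^3 + t^2*(58 - m) + t*(22*m^2 + 159*m + 147) - 270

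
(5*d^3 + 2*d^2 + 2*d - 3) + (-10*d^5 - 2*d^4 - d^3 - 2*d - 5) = -10*d^5 - 2*d^4 + 4*d^3 + 2*d^2 - 8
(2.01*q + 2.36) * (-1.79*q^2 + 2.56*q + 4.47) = -3.5979*q^3 + 0.9212*q^2 + 15.0263*q + 10.5492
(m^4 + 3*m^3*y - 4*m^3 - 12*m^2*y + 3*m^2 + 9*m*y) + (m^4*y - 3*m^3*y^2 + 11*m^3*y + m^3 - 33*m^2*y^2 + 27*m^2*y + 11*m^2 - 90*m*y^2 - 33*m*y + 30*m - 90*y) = m^4*y + m^4 - 3*m^3*y^2 + 14*m^3*y - 3*m^3 - 33*m^2*y^2 + 15*m^2*y + 14*m^2 - 90*m*y^2 - 24*m*y + 30*m - 90*y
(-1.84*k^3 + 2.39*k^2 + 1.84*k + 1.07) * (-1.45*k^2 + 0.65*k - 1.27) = 2.668*k^5 - 4.6615*k^4 + 1.2223*k^3 - 3.3908*k^2 - 1.6413*k - 1.3589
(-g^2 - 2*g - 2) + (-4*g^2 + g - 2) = -5*g^2 - g - 4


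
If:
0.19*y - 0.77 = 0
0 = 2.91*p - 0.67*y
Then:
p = 0.93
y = 4.05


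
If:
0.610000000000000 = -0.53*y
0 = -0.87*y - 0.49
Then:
No Solution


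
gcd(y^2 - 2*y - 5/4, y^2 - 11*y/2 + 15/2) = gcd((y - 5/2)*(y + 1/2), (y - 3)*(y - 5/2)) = y - 5/2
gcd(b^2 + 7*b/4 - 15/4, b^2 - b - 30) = 1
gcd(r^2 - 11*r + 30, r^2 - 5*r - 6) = r - 6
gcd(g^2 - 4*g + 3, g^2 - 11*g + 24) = g - 3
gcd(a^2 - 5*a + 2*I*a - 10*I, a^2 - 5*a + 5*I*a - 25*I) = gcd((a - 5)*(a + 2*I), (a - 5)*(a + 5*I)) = a - 5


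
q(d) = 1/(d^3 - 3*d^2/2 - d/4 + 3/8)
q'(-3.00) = -0.02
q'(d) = (-3*d^2 + 3*d + 1/4)/(d^3 - 3*d^2/2 - d/4 + 3/8)^2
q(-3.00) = -0.03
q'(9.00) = 0.00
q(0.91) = -2.93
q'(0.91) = 4.26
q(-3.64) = -0.01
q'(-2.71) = -0.03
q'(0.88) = 5.36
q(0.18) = 3.48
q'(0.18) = 8.40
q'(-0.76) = -6.86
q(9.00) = 0.00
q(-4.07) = -0.01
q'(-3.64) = -0.01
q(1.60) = 4.33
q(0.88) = -3.08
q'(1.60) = -49.29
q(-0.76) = -1.35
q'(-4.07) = -0.01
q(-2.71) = -0.03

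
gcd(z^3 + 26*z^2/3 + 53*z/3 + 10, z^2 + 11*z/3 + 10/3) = z + 5/3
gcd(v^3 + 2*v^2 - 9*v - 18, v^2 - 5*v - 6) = 1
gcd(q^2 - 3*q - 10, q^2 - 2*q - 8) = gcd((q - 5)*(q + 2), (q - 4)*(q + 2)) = q + 2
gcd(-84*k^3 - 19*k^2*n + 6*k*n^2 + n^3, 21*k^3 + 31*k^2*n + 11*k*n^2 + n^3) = 21*k^2 + 10*k*n + n^2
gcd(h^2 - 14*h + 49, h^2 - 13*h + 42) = h - 7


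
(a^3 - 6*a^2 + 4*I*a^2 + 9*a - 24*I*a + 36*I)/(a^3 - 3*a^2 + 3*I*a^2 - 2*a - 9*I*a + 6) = (a^2 + a*(-3 + 4*I) - 12*I)/(a^2 + 3*I*a - 2)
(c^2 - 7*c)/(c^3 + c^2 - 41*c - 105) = c/(c^2 + 8*c + 15)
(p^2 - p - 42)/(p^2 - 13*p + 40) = (p^2 - p - 42)/(p^2 - 13*p + 40)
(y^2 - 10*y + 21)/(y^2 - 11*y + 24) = (y - 7)/(y - 8)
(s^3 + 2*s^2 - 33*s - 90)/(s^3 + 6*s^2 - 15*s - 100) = (s^2 - 3*s - 18)/(s^2 + s - 20)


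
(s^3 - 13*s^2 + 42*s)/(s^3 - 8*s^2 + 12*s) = (s - 7)/(s - 2)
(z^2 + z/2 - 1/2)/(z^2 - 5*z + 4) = (2*z^2 + z - 1)/(2*(z^2 - 5*z + 4))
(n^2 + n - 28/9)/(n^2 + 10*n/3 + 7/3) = (n - 4/3)/(n + 1)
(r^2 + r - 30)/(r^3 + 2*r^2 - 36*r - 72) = (r - 5)/(r^2 - 4*r - 12)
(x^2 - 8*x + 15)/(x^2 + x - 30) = (x - 3)/(x + 6)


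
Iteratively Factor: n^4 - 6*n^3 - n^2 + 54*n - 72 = (n - 4)*(n^3 - 2*n^2 - 9*n + 18) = (n - 4)*(n - 2)*(n^2 - 9) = (n - 4)*(n - 2)*(n + 3)*(n - 3)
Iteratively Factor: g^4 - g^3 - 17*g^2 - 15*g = (g - 5)*(g^3 + 4*g^2 + 3*g) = (g - 5)*(g + 1)*(g^2 + 3*g) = (g - 5)*(g + 1)*(g + 3)*(g)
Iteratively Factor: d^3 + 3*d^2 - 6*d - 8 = (d + 1)*(d^2 + 2*d - 8) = (d - 2)*(d + 1)*(d + 4)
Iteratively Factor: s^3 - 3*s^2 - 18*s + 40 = (s - 2)*(s^2 - s - 20) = (s - 2)*(s + 4)*(s - 5)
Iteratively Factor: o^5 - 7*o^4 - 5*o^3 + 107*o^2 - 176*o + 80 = (o - 1)*(o^4 - 6*o^3 - 11*o^2 + 96*o - 80) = (o - 5)*(o - 1)*(o^3 - o^2 - 16*o + 16) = (o - 5)*(o - 1)^2*(o^2 - 16) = (o - 5)*(o - 4)*(o - 1)^2*(o + 4)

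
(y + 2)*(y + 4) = y^2 + 6*y + 8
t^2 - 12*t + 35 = (t - 7)*(t - 5)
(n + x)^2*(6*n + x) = 6*n^3 + 13*n^2*x + 8*n*x^2 + x^3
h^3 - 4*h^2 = h^2*(h - 4)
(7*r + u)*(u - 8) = 7*r*u - 56*r + u^2 - 8*u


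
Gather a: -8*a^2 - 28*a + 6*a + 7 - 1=-8*a^2 - 22*a + 6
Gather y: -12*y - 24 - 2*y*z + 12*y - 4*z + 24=-2*y*z - 4*z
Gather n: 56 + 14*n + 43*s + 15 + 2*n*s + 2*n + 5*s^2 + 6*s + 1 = n*(2*s + 16) + 5*s^2 + 49*s + 72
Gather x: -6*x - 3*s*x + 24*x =x*(18 - 3*s)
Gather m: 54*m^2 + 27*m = 54*m^2 + 27*m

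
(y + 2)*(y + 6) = y^2 + 8*y + 12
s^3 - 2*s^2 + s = s*(s - 1)^2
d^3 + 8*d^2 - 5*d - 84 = (d - 3)*(d + 4)*(d + 7)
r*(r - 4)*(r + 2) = r^3 - 2*r^2 - 8*r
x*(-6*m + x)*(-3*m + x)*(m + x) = 18*m^3*x + 9*m^2*x^2 - 8*m*x^3 + x^4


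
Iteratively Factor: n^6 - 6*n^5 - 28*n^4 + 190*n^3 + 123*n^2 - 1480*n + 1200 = (n + 4)*(n^5 - 10*n^4 + 12*n^3 + 142*n^2 - 445*n + 300) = (n - 5)*(n + 4)*(n^4 - 5*n^3 - 13*n^2 + 77*n - 60) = (n - 5)*(n - 3)*(n + 4)*(n^3 - 2*n^2 - 19*n + 20) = (n - 5)*(n - 3)*(n + 4)^2*(n^2 - 6*n + 5) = (n - 5)*(n - 3)*(n - 1)*(n + 4)^2*(n - 5)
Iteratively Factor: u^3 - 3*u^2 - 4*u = (u + 1)*(u^2 - 4*u) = u*(u + 1)*(u - 4)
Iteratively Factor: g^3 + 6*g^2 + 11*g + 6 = (g + 2)*(g^2 + 4*g + 3) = (g + 1)*(g + 2)*(g + 3)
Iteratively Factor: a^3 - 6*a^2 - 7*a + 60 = (a + 3)*(a^2 - 9*a + 20) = (a - 5)*(a + 3)*(a - 4)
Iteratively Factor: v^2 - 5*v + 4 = (v - 1)*(v - 4)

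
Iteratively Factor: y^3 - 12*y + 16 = (y - 2)*(y^2 + 2*y - 8) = (y - 2)*(y + 4)*(y - 2)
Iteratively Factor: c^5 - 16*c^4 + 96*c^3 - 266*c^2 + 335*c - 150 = (c - 2)*(c^4 - 14*c^3 + 68*c^2 - 130*c + 75) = (c - 5)*(c - 2)*(c^3 - 9*c^2 + 23*c - 15) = (c - 5)*(c - 2)*(c - 1)*(c^2 - 8*c + 15) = (c - 5)^2*(c - 2)*(c - 1)*(c - 3)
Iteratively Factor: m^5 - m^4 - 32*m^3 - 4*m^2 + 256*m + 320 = (m - 4)*(m^4 + 3*m^3 - 20*m^2 - 84*m - 80) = (m - 4)*(m + 4)*(m^3 - m^2 - 16*m - 20) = (m - 5)*(m - 4)*(m + 4)*(m^2 + 4*m + 4) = (m - 5)*(m - 4)*(m + 2)*(m + 4)*(m + 2)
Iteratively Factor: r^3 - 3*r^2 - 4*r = (r - 4)*(r^2 + r) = r*(r - 4)*(r + 1)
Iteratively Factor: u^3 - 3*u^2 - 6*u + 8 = (u + 2)*(u^2 - 5*u + 4) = (u - 4)*(u + 2)*(u - 1)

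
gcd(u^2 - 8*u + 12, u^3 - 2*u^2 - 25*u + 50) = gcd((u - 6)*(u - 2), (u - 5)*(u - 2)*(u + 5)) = u - 2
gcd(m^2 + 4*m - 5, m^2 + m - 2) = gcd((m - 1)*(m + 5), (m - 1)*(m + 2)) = m - 1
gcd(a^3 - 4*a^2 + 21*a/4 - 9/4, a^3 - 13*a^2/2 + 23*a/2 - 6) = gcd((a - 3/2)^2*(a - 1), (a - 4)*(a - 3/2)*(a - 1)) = a^2 - 5*a/2 + 3/2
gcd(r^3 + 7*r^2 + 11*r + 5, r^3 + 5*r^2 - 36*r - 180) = r + 5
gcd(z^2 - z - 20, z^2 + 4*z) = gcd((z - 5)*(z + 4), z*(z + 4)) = z + 4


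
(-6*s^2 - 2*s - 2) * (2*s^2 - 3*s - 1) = -12*s^4 + 14*s^3 + 8*s^2 + 8*s + 2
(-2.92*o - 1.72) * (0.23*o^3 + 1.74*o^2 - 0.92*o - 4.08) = -0.6716*o^4 - 5.4764*o^3 - 0.3064*o^2 + 13.496*o + 7.0176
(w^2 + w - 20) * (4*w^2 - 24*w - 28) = 4*w^4 - 20*w^3 - 132*w^2 + 452*w + 560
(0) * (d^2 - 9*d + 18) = 0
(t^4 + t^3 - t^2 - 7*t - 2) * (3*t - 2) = 3*t^5 + t^4 - 5*t^3 - 19*t^2 + 8*t + 4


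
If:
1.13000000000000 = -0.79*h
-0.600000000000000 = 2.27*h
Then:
No Solution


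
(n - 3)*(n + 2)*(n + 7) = n^3 + 6*n^2 - 13*n - 42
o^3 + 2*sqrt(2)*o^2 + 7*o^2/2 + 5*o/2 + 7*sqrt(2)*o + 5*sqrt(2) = (o + 1)*(o + 5/2)*(o + 2*sqrt(2))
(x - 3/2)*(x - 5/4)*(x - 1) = x^3 - 15*x^2/4 + 37*x/8 - 15/8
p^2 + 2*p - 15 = (p - 3)*(p + 5)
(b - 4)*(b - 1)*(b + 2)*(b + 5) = b^4 + 2*b^3 - 21*b^2 - 22*b + 40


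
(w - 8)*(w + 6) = w^2 - 2*w - 48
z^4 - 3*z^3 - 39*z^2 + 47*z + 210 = (z - 7)*(z - 3)*(z + 2)*(z + 5)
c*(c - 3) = c^2 - 3*c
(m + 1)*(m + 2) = m^2 + 3*m + 2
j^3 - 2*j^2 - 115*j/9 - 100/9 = (j - 5)*(j + 4/3)*(j + 5/3)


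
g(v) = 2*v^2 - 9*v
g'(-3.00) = -21.00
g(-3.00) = 45.00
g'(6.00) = 15.00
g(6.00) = 18.00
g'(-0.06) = -9.24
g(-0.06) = 0.55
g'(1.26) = -3.96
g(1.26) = -8.16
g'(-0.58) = -11.32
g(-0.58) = 5.89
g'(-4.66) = -27.64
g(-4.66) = 85.37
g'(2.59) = 1.36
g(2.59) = -9.89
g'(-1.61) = -15.44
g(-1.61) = 19.67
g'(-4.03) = -25.12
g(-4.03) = 68.75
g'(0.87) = -5.52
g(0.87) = -6.32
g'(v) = 4*v - 9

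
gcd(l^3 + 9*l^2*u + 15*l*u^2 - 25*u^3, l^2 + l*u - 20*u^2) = l + 5*u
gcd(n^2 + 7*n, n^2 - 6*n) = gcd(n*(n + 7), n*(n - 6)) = n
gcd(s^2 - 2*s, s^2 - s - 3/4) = 1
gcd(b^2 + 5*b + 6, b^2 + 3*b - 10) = 1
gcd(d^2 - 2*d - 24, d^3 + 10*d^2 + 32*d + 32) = d + 4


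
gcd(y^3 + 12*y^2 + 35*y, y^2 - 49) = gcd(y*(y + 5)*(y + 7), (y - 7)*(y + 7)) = y + 7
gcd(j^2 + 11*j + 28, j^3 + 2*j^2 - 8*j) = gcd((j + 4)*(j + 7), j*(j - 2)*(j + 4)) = j + 4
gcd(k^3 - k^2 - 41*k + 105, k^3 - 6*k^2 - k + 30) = k^2 - 8*k + 15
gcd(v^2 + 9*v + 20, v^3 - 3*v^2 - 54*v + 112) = 1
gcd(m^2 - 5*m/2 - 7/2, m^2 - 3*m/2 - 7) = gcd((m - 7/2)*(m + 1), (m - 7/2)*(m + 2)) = m - 7/2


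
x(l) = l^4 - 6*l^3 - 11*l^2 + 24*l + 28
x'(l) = 4*l^3 - 18*l^2 - 22*l + 24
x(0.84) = 37.34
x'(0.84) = -4.81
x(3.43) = -122.80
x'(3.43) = -101.81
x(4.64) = -233.33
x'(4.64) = -66.02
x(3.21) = -100.59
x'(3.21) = -99.79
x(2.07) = -4.31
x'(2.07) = -63.19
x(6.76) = -77.66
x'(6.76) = 288.39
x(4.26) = -203.90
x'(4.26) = -87.14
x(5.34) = -258.01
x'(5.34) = 2.33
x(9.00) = 1540.00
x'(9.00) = 1284.00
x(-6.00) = 2080.00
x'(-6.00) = -1356.00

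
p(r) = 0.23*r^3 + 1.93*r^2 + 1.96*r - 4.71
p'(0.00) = 1.96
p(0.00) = -4.71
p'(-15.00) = 99.31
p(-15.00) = -376.11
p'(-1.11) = -1.47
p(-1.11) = -4.82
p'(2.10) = 13.11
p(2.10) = 10.05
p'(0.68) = 4.90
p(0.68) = -2.41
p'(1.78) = 11.02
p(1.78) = 6.19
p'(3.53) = 24.18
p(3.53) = 36.38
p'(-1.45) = -2.19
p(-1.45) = -4.20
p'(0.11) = 2.39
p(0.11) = -4.47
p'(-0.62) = -0.17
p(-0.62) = -5.24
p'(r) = 0.69*r^2 + 3.86*r + 1.96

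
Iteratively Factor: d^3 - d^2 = (d - 1)*(d^2) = d*(d - 1)*(d)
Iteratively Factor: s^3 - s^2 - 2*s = (s - 2)*(s^2 + s) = (s - 2)*(s + 1)*(s)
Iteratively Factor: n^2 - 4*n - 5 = (n - 5)*(n + 1)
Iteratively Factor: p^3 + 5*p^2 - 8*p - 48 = (p + 4)*(p^2 + p - 12) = (p - 3)*(p + 4)*(p + 4)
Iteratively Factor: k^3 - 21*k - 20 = (k + 1)*(k^2 - k - 20) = (k - 5)*(k + 1)*(k + 4)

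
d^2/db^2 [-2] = 0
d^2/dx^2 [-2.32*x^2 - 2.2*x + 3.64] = -4.64000000000000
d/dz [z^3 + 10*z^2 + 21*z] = 3*z^2 + 20*z + 21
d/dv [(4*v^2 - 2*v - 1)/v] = 4 + v^(-2)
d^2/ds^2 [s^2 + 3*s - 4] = 2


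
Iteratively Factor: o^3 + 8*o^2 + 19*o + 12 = (o + 1)*(o^2 + 7*o + 12) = (o + 1)*(o + 4)*(o + 3)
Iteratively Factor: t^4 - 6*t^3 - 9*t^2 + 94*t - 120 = (t + 4)*(t^3 - 10*t^2 + 31*t - 30) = (t - 5)*(t + 4)*(t^2 - 5*t + 6) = (t - 5)*(t - 3)*(t + 4)*(t - 2)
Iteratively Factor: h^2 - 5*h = (h - 5)*(h)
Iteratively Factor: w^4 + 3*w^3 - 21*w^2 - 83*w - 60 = (w + 4)*(w^3 - w^2 - 17*w - 15) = (w + 1)*(w + 4)*(w^2 - 2*w - 15) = (w - 5)*(w + 1)*(w + 4)*(w + 3)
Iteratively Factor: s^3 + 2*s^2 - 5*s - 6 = (s + 1)*(s^2 + s - 6) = (s + 1)*(s + 3)*(s - 2)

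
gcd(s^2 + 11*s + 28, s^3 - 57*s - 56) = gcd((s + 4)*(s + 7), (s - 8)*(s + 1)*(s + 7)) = s + 7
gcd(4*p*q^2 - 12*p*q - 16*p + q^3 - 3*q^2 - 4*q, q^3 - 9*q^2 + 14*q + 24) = q^2 - 3*q - 4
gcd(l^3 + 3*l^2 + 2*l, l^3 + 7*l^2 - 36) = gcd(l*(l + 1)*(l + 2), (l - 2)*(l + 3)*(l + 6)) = 1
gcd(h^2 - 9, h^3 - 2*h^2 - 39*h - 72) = h + 3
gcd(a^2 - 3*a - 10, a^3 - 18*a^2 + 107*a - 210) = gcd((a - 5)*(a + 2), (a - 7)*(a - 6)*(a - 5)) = a - 5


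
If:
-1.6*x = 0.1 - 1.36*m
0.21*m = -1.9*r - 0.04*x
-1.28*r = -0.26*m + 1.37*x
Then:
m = 0.11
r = -0.01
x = 0.03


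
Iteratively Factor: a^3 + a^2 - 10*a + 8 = (a - 2)*(a^2 + 3*a - 4) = (a - 2)*(a + 4)*(a - 1)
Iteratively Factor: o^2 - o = (o)*(o - 1)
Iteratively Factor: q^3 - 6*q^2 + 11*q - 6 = (q - 2)*(q^2 - 4*q + 3) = (q - 3)*(q - 2)*(q - 1)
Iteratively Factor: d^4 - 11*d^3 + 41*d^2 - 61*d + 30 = (d - 1)*(d^3 - 10*d^2 + 31*d - 30) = (d - 2)*(d - 1)*(d^2 - 8*d + 15) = (d - 5)*(d - 2)*(d - 1)*(d - 3)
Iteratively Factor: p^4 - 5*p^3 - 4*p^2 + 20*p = (p - 2)*(p^3 - 3*p^2 - 10*p) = p*(p - 2)*(p^2 - 3*p - 10) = p*(p - 5)*(p - 2)*(p + 2)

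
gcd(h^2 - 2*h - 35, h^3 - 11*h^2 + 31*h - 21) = h - 7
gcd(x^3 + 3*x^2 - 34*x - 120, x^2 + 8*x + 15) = x + 5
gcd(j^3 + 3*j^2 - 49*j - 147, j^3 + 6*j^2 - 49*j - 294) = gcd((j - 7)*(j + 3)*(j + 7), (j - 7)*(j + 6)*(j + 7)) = j^2 - 49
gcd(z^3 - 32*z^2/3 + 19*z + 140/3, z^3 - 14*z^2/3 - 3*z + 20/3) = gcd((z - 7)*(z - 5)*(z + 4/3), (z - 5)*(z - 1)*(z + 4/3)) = z^2 - 11*z/3 - 20/3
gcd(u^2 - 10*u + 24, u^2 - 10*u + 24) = u^2 - 10*u + 24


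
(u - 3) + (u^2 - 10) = u^2 + u - 13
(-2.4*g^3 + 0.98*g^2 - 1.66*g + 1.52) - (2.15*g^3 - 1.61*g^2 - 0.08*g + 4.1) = -4.55*g^3 + 2.59*g^2 - 1.58*g - 2.58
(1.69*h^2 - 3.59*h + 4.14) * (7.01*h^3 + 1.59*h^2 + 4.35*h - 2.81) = 11.8469*h^5 - 22.4788*h^4 + 30.6648*h^3 - 13.7828*h^2 + 28.0969*h - 11.6334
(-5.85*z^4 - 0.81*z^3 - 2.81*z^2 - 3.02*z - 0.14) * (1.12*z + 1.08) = -6.552*z^5 - 7.2252*z^4 - 4.022*z^3 - 6.4172*z^2 - 3.4184*z - 0.1512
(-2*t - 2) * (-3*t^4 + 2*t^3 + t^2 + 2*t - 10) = 6*t^5 + 2*t^4 - 6*t^3 - 6*t^2 + 16*t + 20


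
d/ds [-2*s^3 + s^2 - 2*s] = -6*s^2 + 2*s - 2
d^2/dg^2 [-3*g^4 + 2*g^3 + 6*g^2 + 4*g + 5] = -36*g^2 + 12*g + 12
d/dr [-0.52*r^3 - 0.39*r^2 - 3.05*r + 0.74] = -1.56*r^2 - 0.78*r - 3.05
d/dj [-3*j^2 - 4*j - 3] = -6*j - 4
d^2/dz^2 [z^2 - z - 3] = 2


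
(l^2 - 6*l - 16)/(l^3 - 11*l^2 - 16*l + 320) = (l + 2)/(l^2 - 3*l - 40)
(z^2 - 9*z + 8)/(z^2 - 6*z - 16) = (z - 1)/(z + 2)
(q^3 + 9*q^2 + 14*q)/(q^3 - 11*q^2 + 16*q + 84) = q*(q + 7)/(q^2 - 13*q + 42)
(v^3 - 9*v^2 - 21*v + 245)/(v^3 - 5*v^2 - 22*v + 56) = (v^2 - 2*v - 35)/(v^2 + 2*v - 8)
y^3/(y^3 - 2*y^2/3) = 3*y/(3*y - 2)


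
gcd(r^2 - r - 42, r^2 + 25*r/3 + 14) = r + 6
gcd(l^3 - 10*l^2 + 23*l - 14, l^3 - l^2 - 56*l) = 1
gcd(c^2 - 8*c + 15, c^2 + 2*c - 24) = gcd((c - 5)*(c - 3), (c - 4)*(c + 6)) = 1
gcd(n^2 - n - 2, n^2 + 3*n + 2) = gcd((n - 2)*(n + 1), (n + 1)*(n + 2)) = n + 1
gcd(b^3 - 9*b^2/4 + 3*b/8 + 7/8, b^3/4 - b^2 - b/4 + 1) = b - 1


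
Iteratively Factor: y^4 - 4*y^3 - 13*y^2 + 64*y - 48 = (y + 4)*(y^3 - 8*y^2 + 19*y - 12) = (y - 1)*(y + 4)*(y^2 - 7*y + 12) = (y - 3)*(y - 1)*(y + 4)*(y - 4)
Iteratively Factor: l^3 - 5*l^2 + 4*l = (l - 1)*(l^2 - 4*l) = l*(l - 1)*(l - 4)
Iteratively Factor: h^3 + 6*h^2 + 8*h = (h)*(h^2 + 6*h + 8) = h*(h + 4)*(h + 2)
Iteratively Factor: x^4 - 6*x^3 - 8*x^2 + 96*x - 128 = (x - 4)*(x^3 - 2*x^2 - 16*x + 32) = (x - 4)^2*(x^2 + 2*x - 8) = (x - 4)^2*(x + 4)*(x - 2)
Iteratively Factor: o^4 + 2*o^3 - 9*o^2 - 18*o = (o + 2)*(o^3 - 9*o) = (o + 2)*(o + 3)*(o^2 - 3*o) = (o - 3)*(o + 2)*(o + 3)*(o)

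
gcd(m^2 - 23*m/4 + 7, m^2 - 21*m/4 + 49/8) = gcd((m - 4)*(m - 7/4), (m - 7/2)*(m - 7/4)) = m - 7/4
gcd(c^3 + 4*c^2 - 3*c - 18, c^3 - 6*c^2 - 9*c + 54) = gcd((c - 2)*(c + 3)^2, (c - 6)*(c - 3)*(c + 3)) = c + 3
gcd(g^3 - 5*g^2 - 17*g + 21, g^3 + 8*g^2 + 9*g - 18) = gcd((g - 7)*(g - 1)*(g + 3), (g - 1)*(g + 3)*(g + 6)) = g^2 + 2*g - 3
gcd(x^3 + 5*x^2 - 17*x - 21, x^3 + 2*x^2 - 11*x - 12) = x^2 - 2*x - 3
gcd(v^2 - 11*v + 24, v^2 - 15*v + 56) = v - 8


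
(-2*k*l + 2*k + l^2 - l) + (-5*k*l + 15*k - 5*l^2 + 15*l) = -7*k*l + 17*k - 4*l^2 + 14*l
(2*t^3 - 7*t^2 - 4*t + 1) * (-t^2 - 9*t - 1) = -2*t^5 - 11*t^4 + 65*t^3 + 42*t^2 - 5*t - 1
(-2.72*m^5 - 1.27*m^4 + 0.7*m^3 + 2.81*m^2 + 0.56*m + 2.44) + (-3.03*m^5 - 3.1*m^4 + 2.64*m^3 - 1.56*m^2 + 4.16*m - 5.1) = -5.75*m^5 - 4.37*m^4 + 3.34*m^3 + 1.25*m^2 + 4.72*m - 2.66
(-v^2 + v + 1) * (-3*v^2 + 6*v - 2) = 3*v^4 - 9*v^3 + 5*v^2 + 4*v - 2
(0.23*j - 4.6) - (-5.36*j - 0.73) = 5.59*j - 3.87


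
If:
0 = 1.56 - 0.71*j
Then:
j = 2.20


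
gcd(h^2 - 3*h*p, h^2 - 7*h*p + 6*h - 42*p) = 1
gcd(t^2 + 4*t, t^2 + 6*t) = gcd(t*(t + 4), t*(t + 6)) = t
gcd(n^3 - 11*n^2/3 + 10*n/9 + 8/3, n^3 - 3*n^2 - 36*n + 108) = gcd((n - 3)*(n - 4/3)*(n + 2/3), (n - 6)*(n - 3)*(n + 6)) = n - 3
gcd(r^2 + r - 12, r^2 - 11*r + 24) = r - 3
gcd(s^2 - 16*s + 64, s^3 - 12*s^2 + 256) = s^2 - 16*s + 64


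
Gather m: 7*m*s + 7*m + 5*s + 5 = m*(7*s + 7) + 5*s + 5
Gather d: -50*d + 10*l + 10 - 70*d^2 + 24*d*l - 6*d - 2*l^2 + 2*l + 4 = -70*d^2 + d*(24*l - 56) - 2*l^2 + 12*l + 14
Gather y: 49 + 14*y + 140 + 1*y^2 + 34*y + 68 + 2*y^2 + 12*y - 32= 3*y^2 + 60*y + 225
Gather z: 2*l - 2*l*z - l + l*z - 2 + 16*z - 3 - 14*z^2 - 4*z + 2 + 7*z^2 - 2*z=l - 7*z^2 + z*(10 - l) - 3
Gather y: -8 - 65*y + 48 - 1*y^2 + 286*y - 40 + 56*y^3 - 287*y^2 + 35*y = 56*y^3 - 288*y^2 + 256*y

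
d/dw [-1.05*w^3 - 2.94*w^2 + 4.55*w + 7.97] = -3.15*w^2 - 5.88*w + 4.55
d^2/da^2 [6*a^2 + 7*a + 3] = 12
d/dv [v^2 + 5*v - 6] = 2*v + 5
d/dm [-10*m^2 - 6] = -20*m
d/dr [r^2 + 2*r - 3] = 2*r + 2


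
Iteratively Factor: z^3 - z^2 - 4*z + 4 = (z - 1)*(z^2 - 4) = (z - 1)*(z + 2)*(z - 2)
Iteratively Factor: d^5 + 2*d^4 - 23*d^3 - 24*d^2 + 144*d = (d - 3)*(d^4 + 5*d^3 - 8*d^2 - 48*d) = d*(d - 3)*(d^3 + 5*d^2 - 8*d - 48) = d*(d - 3)^2*(d^2 + 8*d + 16) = d*(d - 3)^2*(d + 4)*(d + 4)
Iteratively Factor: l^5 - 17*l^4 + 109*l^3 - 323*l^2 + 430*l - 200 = (l - 2)*(l^4 - 15*l^3 + 79*l^2 - 165*l + 100) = (l - 5)*(l - 2)*(l^3 - 10*l^2 + 29*l - 20) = (l - 5)*(l - 4)*(l - 2)*(l^2 - 6*l + 5) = (l - 5)^2*(l - 4)*(l - 2)*(l - 1)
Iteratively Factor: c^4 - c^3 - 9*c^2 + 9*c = (c - 1)*(c^3 - 9*c) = c*(c - 1)*(c^2 - 9) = c*(c - 3)*(c - 1)*(c + 3)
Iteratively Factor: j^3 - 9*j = (j - 3)*(j^2 + 3*j) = (j - 3)*(j + 3)*(j)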